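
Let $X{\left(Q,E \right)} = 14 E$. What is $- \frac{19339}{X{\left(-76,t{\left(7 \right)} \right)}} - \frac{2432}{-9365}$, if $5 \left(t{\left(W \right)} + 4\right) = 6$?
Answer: $\frac{906025347}{1835540} \approx 493.6$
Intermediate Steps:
$t{\left(W \right)} = - \frac{14}{5}$ ($t{\left(W \right)} = -4 + \frac{1}{5} \cdot 6 = -4 + \frac{6}{5} = - \frac{14}{5}$)
$- \frac{19339}{X{\left(-76,t{\left(7 \right)} \right)}} - \frac{2432}{-9365} = - \frac{19339}{14 \left(- \frac{14}{5}\right)} - \frac{2432}{-9365} = - \frac{19339}{- \frac{196}{5}} - - \frac{2432}{9365} = \left(-19339\right) \left(- \frac{5}{196}\right) + \frac{2432}{9365} = \frac{96695}{196} + \frac{2432}{9365} = \frac{906025347}{1835540}$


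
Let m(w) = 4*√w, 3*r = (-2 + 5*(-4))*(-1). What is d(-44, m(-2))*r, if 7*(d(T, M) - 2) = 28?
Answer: 44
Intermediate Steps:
r = 22/3 (r = ((-2 + 5*(-4))*(-1))/3 = ((-2 - 20)*(-1))/3 = (-22*(-1))/3 = (⅓)*22 = 22/3 ≈ 7.3333)
d(T, M) = 6 (d(T, M) = 2 + (⅐)*28 = 2 + 4 = 6)
d(-44, m(-2))*r = 6*(22/3) = 44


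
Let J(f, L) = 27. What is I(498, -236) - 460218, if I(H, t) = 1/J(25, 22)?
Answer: -12425885/27 ≈ -4.6022e+5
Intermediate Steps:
I(H, t) = 1/27
I(498, -236) - 460218 = 1/27 - 460218 = -12425885/27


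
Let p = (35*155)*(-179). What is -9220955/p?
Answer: 1844191/194215 ≈ 9.4956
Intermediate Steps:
p = -971075 (p = 5425*(-179) = -971075)
-9220955/p = -9220955/(-971075) = -9220955*(-1/971075) = 1844191/194215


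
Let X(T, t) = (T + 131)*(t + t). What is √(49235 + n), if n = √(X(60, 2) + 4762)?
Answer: √(49235 + 3*√614) ≈ 222.06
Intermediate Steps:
X(T, t) = 2*t*(131 + T) (X(T, t) = (131 + T)*(2*t) = 2*t*(131 + T))
n = 3*√614 (n = √(2*2*(131 + 60) + 4762) = √(2*2*191 + 4762) = √(764 + 4762) = √5526 = 3*√614 ≈ 74.337)
√(49235 + n) = √(49235 + 3*√614)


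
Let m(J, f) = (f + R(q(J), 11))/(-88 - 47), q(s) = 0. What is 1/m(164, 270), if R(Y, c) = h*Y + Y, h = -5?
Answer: -½ ≈ -0.50000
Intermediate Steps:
R(Y, c) = -4*Y (R(Y, c) = -5*Y + Y = -4*Y)
m(J, f) = -f/135 (m(J, f) = (f - 4*0)/(-88 - 47) = (f + 0)/(-135) = f*(-1/135) = -f/135)
1/m(164, 270) = 1/(-1/135*270) = 1/(-2) = -½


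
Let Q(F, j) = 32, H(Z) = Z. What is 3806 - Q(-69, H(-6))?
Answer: 3774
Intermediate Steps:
3806 - Q(-69, H(-6)) = 3806 - 1*32 = 3806 - 32 = 3774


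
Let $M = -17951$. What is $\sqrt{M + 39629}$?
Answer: $\sqrt{21678} \approx 147.23$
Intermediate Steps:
$\sqrt{M + 39629} = \sqrt{-17951 + 39629} = \sqrt{21678}$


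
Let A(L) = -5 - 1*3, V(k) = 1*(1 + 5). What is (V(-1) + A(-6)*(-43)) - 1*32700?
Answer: -32350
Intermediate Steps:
V(k) = 6 (V(k) = 1*6 = 6)
A(L) = -8 (A(L) = -5 - 3 = -8)
(V(-1) + A(-6)*(-43)) - 1*32700 = (6 - 8*(-43)) - 1*32700 = (6 + 344) - 32700 = 350 - 32700 = -32350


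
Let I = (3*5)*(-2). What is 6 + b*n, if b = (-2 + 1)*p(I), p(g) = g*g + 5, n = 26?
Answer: -23524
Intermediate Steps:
I = -30 (I = 15*(-2) = -30)
p(g) = 5 + g**2 (p(g) = g**2 + 5 = 5 + g**2)
b = -905 (b = (-2 + 1)*(5 + (-30)**2) = -(5 + 900) = -1*905 = -905)
6 + b*n = 6 - 905*26 = 6 - 23530 = -23524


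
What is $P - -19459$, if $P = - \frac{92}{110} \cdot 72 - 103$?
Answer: $\frac{1061268}{55} \approx 19296.0$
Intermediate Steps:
$P = - \frac{8977}{55}$ ($P = \left(-92\right) \frac{1}{110} \cdot 72 - 103 = \left(- \frac{46}{55}\right) 72 - 103 = - \frac{3312}{55} - 103 = - \frac{8977}{55} \approx -163.22$)
$P - -19459 = - \frac{8977}{55} - -19459 = - \frac{8977}{55} + 19459 = \frac{1061268}{55}$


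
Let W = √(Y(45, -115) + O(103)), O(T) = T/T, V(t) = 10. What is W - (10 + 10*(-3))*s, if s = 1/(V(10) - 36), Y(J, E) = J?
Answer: -10/13 + √46 ≈ 6.0131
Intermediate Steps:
O(T) = 1
s = -1/26 (s = 1/(10 - 36) = 1/(-26) = -1/26 ≈ -0.038462)
W = √46 (W = √(45 + 1) = √46 ≈ 6.7823)
W - (10 + 10*(-3))*s = √46 - (10 + 10*(-3))*(-1)/26 = √46 - (10 - 30)*(-1)/26 = √46 - (-20)*(-1)/26 = √46 - 1*10/13 = √46 - 10/13 = -10/13 + √46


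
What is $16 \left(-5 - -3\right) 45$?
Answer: $-1440$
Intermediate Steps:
$16 \left(-5 - -3\right) 45 = 16 \left(-5 + 3\right) 45 = 16 \left(-2\right) 45 = \left(-32\right) 45 = -1440$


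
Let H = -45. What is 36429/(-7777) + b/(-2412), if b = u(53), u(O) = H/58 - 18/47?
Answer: -26611131945/5681627336 ≈ -4.6837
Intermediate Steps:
u(O) = -3159/2726 (u(O) = -45/58 - 18/47 = -3159/2726)
b = -3159/2726 ≈ -1.1588
36429/(-7777) + b/(-2412) = 36429/(-7777) - 3159/2726/(-2412) = 36429*(-1/7777) - 3159/2726*(-1/2412) = -36429/7777 + 351/730568 = -26611131945/5681627336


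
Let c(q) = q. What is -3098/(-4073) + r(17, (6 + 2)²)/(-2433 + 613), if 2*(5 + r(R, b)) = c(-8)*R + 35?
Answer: 11728823/14825720 ≈ 0.79111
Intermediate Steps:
r(R, b) = 25/2 - 4*R (r(R, b) = -5 + (-8*R + 35)/2 = -5 + (35 - 8*R)/2 = -5 + (35/2 - 4*R) = 25/2 - 4*R)
-3098/(-4073) + r(17, (6 + 2)²)/(-2433 + 613) = -3098/(-4073) + (25/2 - 4*17)/(-2433 + 613) = -3098*(-1/4073) + (25/2 - 68)/(-1820) = 3098/4073 - 111/2*(-1/1820) = 3098/4073 + 111/3640 = 11728823/14825720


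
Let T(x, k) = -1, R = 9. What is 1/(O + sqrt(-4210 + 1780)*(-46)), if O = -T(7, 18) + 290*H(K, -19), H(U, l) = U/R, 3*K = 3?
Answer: 117/18112247 + 1458*I*sqrt(30)/18112247 ≈ 6.4597e-6 + 0.00044091*I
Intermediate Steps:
K = 1 (K = (1/3)*3 = 1)
H(U, l) = U/9
O = 299/9 (O = -1*(-1) + 290*((1/9)*1) = 1 + 290*(1/9) = 1 + 290/9 = 299/9 ≈ 33.222)
1/(O + sqrt(-4210 + 1780)*(-46)) = 1/(299/9 + sqrt(-4210 + 1780)*(-46)) = 1/(299/9 + sqrt(-2430)*(-46)) = 1/(299/9 + (9*I*sqrt(30))*(-46)) = 1/(299/9 - 414*I*sqrt(30))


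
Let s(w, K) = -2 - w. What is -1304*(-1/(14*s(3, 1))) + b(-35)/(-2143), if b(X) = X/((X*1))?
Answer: -1397271/75005 ≈ -18.629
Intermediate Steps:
b(X) = 1 (b(X) = X/X = 1)
-1304*(-1/(14*s(3, 1))) + b(-35)/(-2143) = -1304*(-1/(14*(-2 - 1*3))) + 1/(-2143) = -1304*(-1/(14*(-2 - 3))) + 1*(-1/2143) = -1304/(-5*(-2)*7) - 1/2143 = -1304/(10*7) - 1/2143 = -1304/70 - 1/2143 = -1304*1/70 - 1/2143 = -652/35 - 1/2143 = -1397271/75005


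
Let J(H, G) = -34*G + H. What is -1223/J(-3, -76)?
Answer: -1223/2581 ≈ -0.47385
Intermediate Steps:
J(H, G) = H - 34*G
-1223/J(-3, -76) = -1223/(-3 - 34*(-76)) = -1223/(-3 + 2584) = -1223/2581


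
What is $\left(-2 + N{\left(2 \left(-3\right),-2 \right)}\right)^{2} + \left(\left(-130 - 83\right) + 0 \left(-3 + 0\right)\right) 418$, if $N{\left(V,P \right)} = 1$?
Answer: $-89033$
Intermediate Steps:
$\left(-2 + N{\left(2 \left(-3\right),-2 \right)}\right)^{2} + \left(\left(-130 - 83\right) + 0 \left(-3 + 0\right)\right) 418 = \left(-2 + 1\right)^{2} + \left(\left(-130 - 83\right) + 0 \left(-3 + 0\right)\right) 418 = \left(-1\right)^{2} + \left(-213 + 0 \left(-3\right)\right) 418 = 1 + \left(-213 + 0\right) 418 = 1 - 89034 = -89033$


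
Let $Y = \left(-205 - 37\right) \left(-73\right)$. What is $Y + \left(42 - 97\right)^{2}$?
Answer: $20691$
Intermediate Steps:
$Y = 17666$ ($Y = \left(-205 - 37\right) \left(-73\right) = \left(-242\right) \left(-73\right) = 17666$)
$Y + \left(42 - 97\right)^{2} = 17666 + \left(42 - 97\right)^{2} = 17666 + \left(-55\right)^{2} = 17666 + 3025 = 20691$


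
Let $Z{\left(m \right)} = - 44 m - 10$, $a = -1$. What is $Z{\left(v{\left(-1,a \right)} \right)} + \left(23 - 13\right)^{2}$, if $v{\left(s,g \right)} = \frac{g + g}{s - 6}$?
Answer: $\frac{542}{7} \approx 77.429$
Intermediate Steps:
$v{\left(s,g \right)} = \frac{2 g}{-6 + s}$
$Z{\left(m \right)} = -10 - 44 m$
$Z{\left(v{\left(-1,a \right)} \right)} + \left(23 - 13\right)^{2} = \left(-10 - 44 \cdot 2 \left(-1\right) \frac{1}{-6 - 1}\right) + \left(23 - 13\right)^{2} = \left(-10 - 44 \cdot 2 \left(-1\right) \frac{1}{-7}\right) + 10^{2} = \left(-10 - 44 \cdot 2 \left(-1\right) \left(- \frac{1}{7}\right)\right) + 100 = \left(-10 - \frac{88}{7}\right) + 100 = - \frac{158}{7} + 100 = \frac{542}{7}$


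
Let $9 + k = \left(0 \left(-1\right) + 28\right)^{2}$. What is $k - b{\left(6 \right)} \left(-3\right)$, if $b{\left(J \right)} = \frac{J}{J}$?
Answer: $778$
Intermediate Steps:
$b{\left(J \right)} = 1$
$k = 775$ ($k = -9 + \left(0 \left(-1\right) + 28\right)^{2} = -9 + \left(0 + 28\right)^{2} = -9 + 28^{2} = -9 + 784 = 775$)
$k - b{\left(6 \right)} \left(-3\right) = 775 - 1 \left(-3\right) = 775 - -3 = 775 + 3 = 778$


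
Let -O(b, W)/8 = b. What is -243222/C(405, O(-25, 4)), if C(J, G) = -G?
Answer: 121611/100 ≈ 1216.1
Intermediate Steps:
O(b, W) = -8*b
-243222/C(405, O(-25, 4)) = -243222/((-(-8)*(-25))) = -243222/((-1*200)) = -243222/(-200) = -243222*(-1/200) = 121611/100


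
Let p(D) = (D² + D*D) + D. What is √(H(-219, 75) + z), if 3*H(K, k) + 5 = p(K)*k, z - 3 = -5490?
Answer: √21483777/3 ≈ 1545.0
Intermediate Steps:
z = -5487 (z = 3 - 5490 = -5487)
p(D) = D + 2*D² (p(D) = (D² + D²) + D = 2*D² + D = D + 2*D²)
H(K, k) = -5/3 + K*k*(1 + 2*K)/3 (H(K, k) = -5/3 + ((K*(1 + 2*K))*k)/3 = -5/3 + (K*k*(1 + 2*K))/3 = -5/3 + K*k*(1 + 2*K)/3)
√(H(-219, 75) + z) = √((-5/3 + (⅓)*(-219)*75*(1 + 2*(-219))) - 5487) = √((-5/3 + (⅓)*(-219)*75*(1 - 438)) - 5487) = √((-5/3 + (⅓)*(-219)*75*(-437)) - 5487) = √((-5/3 + 2392575) - 5487) = √(7177720/3 - 5487) = √(7161259/3) = √21483777/3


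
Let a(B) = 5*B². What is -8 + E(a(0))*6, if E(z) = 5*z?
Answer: -8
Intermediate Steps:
-8 + E(a(0))*6 = -8 + (5*(5*0²))*6 = -8 + (5*(5*0))*6 = -8 + (5*0)*6 = -8 + 0*6 = -8 + 0 = -8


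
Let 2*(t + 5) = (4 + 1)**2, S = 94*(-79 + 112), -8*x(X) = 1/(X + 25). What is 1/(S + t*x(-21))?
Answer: 64/198513 ≈ 0.00032240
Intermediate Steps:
x(X) = -1/(8*(25 + X)) (x(X) = -1/(8*(X + 25)) = -1/(8*(25 + X)))
S = 3102 (S = 94*33 = 3102)
t = 15/2 (t = -5 + (4 + 1)**2/2 = -5 + (1/2)*5**2 = -5 + (1/2)*25 = -5 + 25/2 = 15/2 ≈ 7.5000)
1/(S + t*x(-21)) = 1/(3102 + 15*(-1/(200 + 8*(-21)))/2) = 1/(3102 + 15*(-1/(200 - 168))/2) = 1/(3102 + 15*(-1/32)/2) = 1/(3102 + 15*(-1*1/32)/2) = 1/(3102 + (15/2)*(-1/32)) = 1/(3102 - 15/64) = 1/(198513/64) = 64/198513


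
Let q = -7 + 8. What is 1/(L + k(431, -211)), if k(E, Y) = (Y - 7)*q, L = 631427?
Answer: 1/631209 ≈ 1.5843e-6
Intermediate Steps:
q = 1
k(E, Y) = -7 + Y (k(E, Y) = (Y - 7)*1 = (-7 + Y)*1 = -7 + Y)
1/(L + k(431, -211)) = 1/(631427 + (-7 - 211)) = 1/(631427 - 218) = 1/631209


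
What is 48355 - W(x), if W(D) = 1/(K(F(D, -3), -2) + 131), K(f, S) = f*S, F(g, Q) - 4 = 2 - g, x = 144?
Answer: 19680484/407 ≈ 48355.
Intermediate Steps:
F(g, Q) = 6 - g (F(g, Q) = 4 + (2 - g) = 6 - g)
K(f, S) = S*f
W(D) = 1/(119 + 2*D) (W(D) = 1/(-2*(6 - D) + 131) = 1/((-12 + 2*D) + 131) = 1/(119 + 2*D))
48355 - W(x) = 48355 - 1/(119 + 2*144) = 48355 - 1/(119 + 288) = 48355 - 1/407 = 19680484/407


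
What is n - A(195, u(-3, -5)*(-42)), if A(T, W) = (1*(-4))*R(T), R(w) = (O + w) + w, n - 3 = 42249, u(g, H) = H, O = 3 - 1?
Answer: 43820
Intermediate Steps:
O = 2
n = 42252 (n = 3 + 42249 = 42252)
R(w) = 2 + 2*w (R(w) = (2 + w) + w = 2 + 2*w)
A(T, W) = -8 - 8*T (A(T, W) = (1*(-4))*(2 + 2*T) = -4*(2 + 2*T) = -8 - 8*T)
n - A(195, u(-3, -5)*(-42)) = 42252 - (-8 - 8*195) = 42252 - (-8 - 1560) = 42252 - 1*(-1568) = 42252 + 1568 = 43820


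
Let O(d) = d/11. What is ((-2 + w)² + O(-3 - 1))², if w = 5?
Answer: 9025/121 ≈ 74.587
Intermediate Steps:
O(d) = d/11 (O(d) = d*(1/11) = d/11)
((-2 + w)² + O(-3 - 1))² = ((-2 + 5)² + (-3 - 1)/11)² = (3² + (1/11)*(-4))² = (9 - 4/11)² = (95/11)² = 9025/121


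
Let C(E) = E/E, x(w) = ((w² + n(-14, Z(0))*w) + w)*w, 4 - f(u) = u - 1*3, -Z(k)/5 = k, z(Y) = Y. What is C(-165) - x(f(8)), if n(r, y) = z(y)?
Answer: 1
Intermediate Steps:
Z(k) = -5*k
f(u) = 7 - u (f(u) = 4 - (u - 1*3) = 4 - (u - 3) = 4 - (-3 + u) = 4 + (3 - u) = 7 - u)
n(r, y) = y
x(w) = w*(w + w²) (x(w) = ((w² + (-5*0)*w) + w)*w = ((w² + 0*w) + w)*w = ((w² + 0) + w)*w = (w² + w)*w = (w + w²)*w = w*(w + w²))
C(E) = 1
C(-165) - x(f(8)) = 1 - (7 - 1*8)²*(1 + (7 - 1*8)) = 1 - (7 - 8)²*(1 + (7 - 8)) = 1 - (-1)²*(1 - 1) = 1 - 0 = 1 - 1*0 = 1 + 0 = 1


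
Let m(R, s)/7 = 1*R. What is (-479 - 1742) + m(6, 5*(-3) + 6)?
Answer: -2179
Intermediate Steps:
m(R, s) = 7*R (m(R, s) = 7*(1*R) = 7*R)
(-479 - 1742) + m(6, 5*(-3) + 6) = (-479 - 1742) + 7*6 = -2221 + 42 = -2179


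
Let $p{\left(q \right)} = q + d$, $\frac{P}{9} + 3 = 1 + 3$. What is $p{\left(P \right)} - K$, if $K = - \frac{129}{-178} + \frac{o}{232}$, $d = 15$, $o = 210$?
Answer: $\frac{230949}{10324} \approx 22.37$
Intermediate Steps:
$K = \frac{16827}{10324}$ ($K = - \frac{129}{-178} + \frac{210}{232} = \left(-129\right) \left(- \frac{1}{178}\right) + 210 \cdot \frac{1}{232} = \frac{129}{178} + \frac{105}{116} = \frac{16827}{10324} \approx 1.6299$)
$P = 9$ ($P = -27 + 9 \left(1 + 3\right) = -27 + 9 \cdot 4 = -27 + 36 = 9$)
$p{\left(q \right)} = 15 + q$ ($p{\left(q \right)} = q + 15 = 15 + q$)
$p{\left(P \right)} - K = \left(15 + 9\right) - \frac{16827}{10324} = 24 - \frac{16827}{10324} = \frac{230949}{10324}$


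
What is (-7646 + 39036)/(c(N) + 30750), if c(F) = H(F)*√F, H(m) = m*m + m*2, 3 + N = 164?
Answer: -965242500/109934340389 + 823767770*√161/109934340389 ≈ 0.086299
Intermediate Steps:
N = 161 (N = -3 + 164 = 161)
H(m) = m² + 2*m
c(F) = F^(3/2)*(2 + F) (c(F) = (F*(2 + F))*√F = F^(3/2)*(2 + F))
(-7646 + 39036)/(c(N) + 30750) = (-7646 + 39036)/(161^(3/2)*(2 + 161) + 30750) = 31390/((161*√161)*163 + 30750) = 31390/(26243*√161 + 30750) = 31390/(30750 + 26243*√161)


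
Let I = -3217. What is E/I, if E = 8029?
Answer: -8029/3217 ≈ -2.4958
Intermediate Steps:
E/I = 8029/(-3217) = 8029*(-1/3217) = -8029/3217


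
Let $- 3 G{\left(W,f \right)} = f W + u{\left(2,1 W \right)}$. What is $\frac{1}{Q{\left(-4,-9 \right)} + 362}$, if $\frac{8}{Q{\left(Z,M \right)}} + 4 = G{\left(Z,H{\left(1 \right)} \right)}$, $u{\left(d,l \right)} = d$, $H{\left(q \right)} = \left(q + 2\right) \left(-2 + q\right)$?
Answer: $\frac{13}{4694} \approx 0.0027695$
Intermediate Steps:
$H{\left(q \right)} = \left(-2 + q\right) \left(2 + q\right)$ ($H{\left(q \right)} = \left(2 + q\right) \left(-2 + q\right) = \left(-2 + q\right) \left(2 + q\right)$)
$G{\left(W,f \right)} = - \frac{2}{3} - \frac{W f}{3}$ ($G{\left(W,f \right)} = - \frac{f W + 2}{3} = - \frac{W f + 2}{3} = - \frac{2 + W f}{3} = - \frac{2}{3} - \frac{W f}{3}$)
$Q{\left(Z,M \right)} = \frac{8}{- \frac{14}{3} + Z}$ ($Q{\left(Z,M \right)} = \frac{8}{-4 - \left(\frac{2}{3} + \frac{Z \left(-4 + 1^{2}\right)}{3}\right)} = \frac{8}{-4 - \left(\frac{2}{3} + \frac{Z \left(-4 + 1\right)}{3}\right)} = \frac{8}{-4 - \left(\frac{2}{3} + \frac{1}{3} Z \left(-3\right)\right)} = \frac{8}{-4 + \left(- \frac{2}{3} + Z\right)} = \frac{8}{- \frac{14}{3} + Z}$)
$\frac{1}{Q{\left(-4,-9 \right)} + 362} = \frac{1}{\frac{24}{-14 + 3 \left(-4\right)} + 362} = \frac{1}{\frac{24}{-14 - 12} + 362} = \frac{1}{\frac{24}{-26} + 362} = \frac{1}{24 \left(- \frac{1}{26}\right) + 362} = \frac{1}{- \frac{12}{13} + 362} = \frac{1}{\frac{4694}{13}} = \frac{13}{4694}$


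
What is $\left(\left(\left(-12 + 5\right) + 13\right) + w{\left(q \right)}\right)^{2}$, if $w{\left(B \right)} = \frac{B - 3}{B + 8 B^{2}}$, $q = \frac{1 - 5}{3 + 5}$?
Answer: $\frac{121}{9} \approx 13.444$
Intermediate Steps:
$q = - \frac{1}{2}$ ($q = - \frac{4}{8} = \left(-4\right) \frac{1}{8} = - \frac{1}{2} \approx -0.5$)
$w{\left(B \right)} = \frac{-3 + B}{B + 8 B^{2}}$
$\left(\left(\left(-12 + 5\right) + 13\right) + w{\left(q \right)}\right)^{2} = \left(\left(\left(-12 + 5\right) + 13\right) + \frac{-3 - \frac{1}{2}}{\left(- \frac{1}{2}\right) \left(1 + 8 \left(- \frac{1}{2}\right)\right)}\right)^{2} = \left(\left(-7 + 13\right) - 2 \frac{1}{1 - 4} \left(- \frac{7}{2}\right)\right)^{2} = \left(6 - 2 \frac{1}{-3} \left(- \frac{7}{2}\right)\right)^{2} = \left(6 - \left(- \frac{2}{3}\right) \left(- \frac{7}{2}\right)\right)^{2} = \left(6 - \frac{7}{3}\right)^{2} = \left(\frac{11}{3}\right)^{2} = \frac{121}{9}$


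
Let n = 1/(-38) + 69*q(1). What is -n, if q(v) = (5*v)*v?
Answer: -13109/38 ≈ -344.97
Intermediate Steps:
q(v) = 5*v**2
n = 13109/38 (n = 1/(-38) + 69*(5*1**2) = -1/38 + 69*(5*1) = -1/38 + 69*5 = -1/38 + 345 = 13109/38 ≈ 344.97)
-n = -1*13109/38 = -13109/38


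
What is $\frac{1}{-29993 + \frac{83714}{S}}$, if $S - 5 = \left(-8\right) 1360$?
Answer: $- \frac{10875}{326257589} \approx -3.3333 \cdot 10^{-5}$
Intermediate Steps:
$S = -10875$ ($S = 5 - 10880 = -10875$)
$\frac{1}{-29993 + \frac{83714}{S}} = \frac{1}{-29993 + \frac{83714}{-10875}} = \frac{1}{-29993 + 83714 \left(- \frac{1}{10875}\right)} = \frac{1}{-29993 - \frac{83714}{10875}} = \frac{1}{- \frac{326257589}{10875}} = - \frac{10875}{326257589}$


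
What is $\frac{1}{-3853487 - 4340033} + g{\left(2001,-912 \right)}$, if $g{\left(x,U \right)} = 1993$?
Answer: $\frac{16329685359}{8193520} \approx 1993.0$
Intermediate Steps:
$\frac{1}{-3853487 - 4340033} + g{\left(2001,-912 \right)} = \frac{1}{-3853487 - 4340033} + 1993 = \frac{1}{-8193520} + 1993 = - \frac{1}{8193520} + 1993 = \frac{16329685359}{8193520}$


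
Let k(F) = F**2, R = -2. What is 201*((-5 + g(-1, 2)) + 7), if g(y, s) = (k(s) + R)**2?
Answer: 1206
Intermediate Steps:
g(y, s) = (-2 + s**2)**2 (g(y, s) = (s**2 - 2)**2 = (-2 + s**2)**2)
201*((-5 + g(-1, 2)) + 7) = 201*((-5 + (-2 + 2**2)**2) + 7) = 201*((-5 + (-2 + 4)**2) + 7) = 201*((-5 + 2**2) + 7) = 201*((-5 + 4) + 7) = 201*(-1 + 7) = 201*6 = 1206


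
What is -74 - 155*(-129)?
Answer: 19921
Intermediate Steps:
-74 - 155*(-129) = -74 + 19995 = 19921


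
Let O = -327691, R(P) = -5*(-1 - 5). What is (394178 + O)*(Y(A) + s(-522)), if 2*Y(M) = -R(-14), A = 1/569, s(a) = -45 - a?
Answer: 30716994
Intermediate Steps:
R(P) = 30 (R(P) = -5*(-6) = 30)
A = 1/569 ≈ 0.0017575
Y(M) = -15 (Y(M) = (-1*30)/2 = (½)*(-30) = -15)
(394178 + O)*(Y(A) + s(-522)) = (394178 - 327691)*(-15 + (-45 - 1*(-522))) = 66487*(-15 + (-45 + 522)) = 66487*(-15 + 477) = 66487*462 = 30716994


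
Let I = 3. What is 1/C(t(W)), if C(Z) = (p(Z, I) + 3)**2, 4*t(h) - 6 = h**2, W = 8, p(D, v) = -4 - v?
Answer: 1/16 ≈ 0.062500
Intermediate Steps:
t(h) = 3/2 + h**2/4
C(Z) = 16 (C(Z) = ((-4 - 1*3) + 3)**2 = ((-4 - 3) + 3)**2 = (-7 + 3)**2 = (-4)**2 = 16)
1/C(t(W)) = 1/16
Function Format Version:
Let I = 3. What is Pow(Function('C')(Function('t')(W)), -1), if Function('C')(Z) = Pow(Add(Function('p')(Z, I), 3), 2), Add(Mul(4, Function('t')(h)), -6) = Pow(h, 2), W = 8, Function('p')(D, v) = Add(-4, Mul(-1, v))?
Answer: Rational(1, 16) ≈ 0.062500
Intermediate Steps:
Function('t')(h) = Add(Rational(3, 2), Mul(Rational(1, 4), Pow(h, 2)))
Function('C')(Z) = 16 (Function('C')(Z) = Pow(Add(Add(-4, Mul(-1, 3)), 3), 2) = Pow(Add(Add(-4, -3), 3), 2) = Pow(Add(-7, 3), 2) = Pow(-4, 2) = 16)
Pow(Function('C')(Function('t')(W)), -1) = Pow(16, -1) = Rational(1, 16)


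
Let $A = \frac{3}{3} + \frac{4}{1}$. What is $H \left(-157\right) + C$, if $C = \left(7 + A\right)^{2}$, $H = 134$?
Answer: $-20894$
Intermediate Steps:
$A = 5$ ($A = 3 \cdot \frac{1}{3} + 4 \cdot 1 = 1 + 4 = 5$)
$C = 144$ ($C = \left(7 + 5\right)^{2} = 12^{2} = 144$)
$H \left(-157\right) + C = 134 \left(-157\right) + 144 = -21038 + 144 = -20894$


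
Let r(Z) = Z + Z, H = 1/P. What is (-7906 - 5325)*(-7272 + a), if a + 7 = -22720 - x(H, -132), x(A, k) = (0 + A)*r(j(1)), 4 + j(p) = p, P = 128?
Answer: 25402633523/64 ≈ 3.9692e+8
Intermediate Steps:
H = 1/128 ≈ 0.0078125
j(p) = -4 + p
r(Z) = 2*Z
x(A, k) = -6*A (x(A, k) = (0 + A)*(2*(-4 + 1)) = A*(2*(-3)) = A*(-6) = -6*A)
a = -1454525/64 (a = -7 + (-22720 - (-6)/128) = -7 + (-22720 - 1*(-3/64)) = -7 + (-22720 + 3/64) = -7 - 1454077/64 = -1454525/64 ≈ -22727.)
(-7906 - 5325)*(-7272 + a) = (-7906 - 5325)*(-7272 - 1454525/64) = -13231*(-1919933/64) = 25402633523/64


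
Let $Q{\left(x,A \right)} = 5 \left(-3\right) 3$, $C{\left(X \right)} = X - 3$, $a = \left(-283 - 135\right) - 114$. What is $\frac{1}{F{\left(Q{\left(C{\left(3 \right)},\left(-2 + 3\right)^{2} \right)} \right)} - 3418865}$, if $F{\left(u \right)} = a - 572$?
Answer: $- \frac{1}{3419969} \approx -2.924 \cdot 10^{-7}$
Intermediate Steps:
$a = -532$ ($a = -418 - 114 = -532$)
$C{\left(X \right)} = -3 + X$ ($C{\left(X \right)} = X - 3 = -3 + X$)
$Q{\left(x,A \right)} = -45$ ($Q{\left(x,A \right)} = \left(-15\right) 3 = -45$)
$F{\left(u \right)} = -1104$ ($F{\left(u \right)} = -532 - 572 = -1104$)
$\frac{1}{F{\left(Q{\left(C{\left(3 \right)},\left(-2 + 3\right)^{2} \right)} \right)} - 3418865} = \frac{1}{-1104 - 3418865} = \frac{1}{-3419969} = - \frac{1}{3419969}$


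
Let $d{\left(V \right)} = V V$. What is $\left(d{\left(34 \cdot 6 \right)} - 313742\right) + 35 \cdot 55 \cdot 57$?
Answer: $-162401$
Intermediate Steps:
$d{\left(V \right)} = V^{2}$
$\left(d{\left(34 \cdot 6 \right)} - 313742\right) + 35 \cdot 55 \cdot 57 = \left(\left(34 \cdot 6\right)^{2} - 313742\right) + 35 \cdot 55 \cdot 57 = \left(204^{2} - 313742\right) + 1925 \cdot 57 = \left(41616 - 313742\right) + 109725 = -272126 + 109725 = -162401$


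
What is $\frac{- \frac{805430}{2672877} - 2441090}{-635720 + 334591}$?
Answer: $\frac{6524734121360}{804880778133} \approx 8.1065$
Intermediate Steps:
$\frac{- \frac{805430}{2672877} - 2441090}{-635720 + 334591} = \frac{\left(-805430\right) \frac{1}{2672877} - 2441090}{-301129} = \left(- \frac{805430}{2672877} - 2441090\right) \left(- \frac{1}{301129}\right) = \left(- \frac{6524734121360}{2672877}\right) \left(- \frac{1}{301129}\right) = \frac{6524734121360}{804880778133}$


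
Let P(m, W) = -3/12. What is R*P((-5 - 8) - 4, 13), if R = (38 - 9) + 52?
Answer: -81/4 ≈ -20.250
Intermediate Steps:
P(m, W) = -¼ (P(m, W) = -3*1/12 = -¼)
R = 81 (R = 29 + 52 = 81)
R*P((-5 - 8) - 4, 13) = 81*(-¼) = -81/4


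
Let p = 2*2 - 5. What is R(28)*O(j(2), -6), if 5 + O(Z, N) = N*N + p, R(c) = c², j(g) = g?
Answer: 23520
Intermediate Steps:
p = -1 (p = 4 - 5 = -1)
O(Z, N) = -6 + N² (O(Z, N) = -5 + (N*N - 1) = -5 + (N² - 1) = -5 + (-1 + N²) = -6 + N²)
R(28)*O(j(2), -6) = 28²*(-6 + (-6)²) = 784*(-6 + 36) = 784*30 = 23520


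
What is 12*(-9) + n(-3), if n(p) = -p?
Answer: -105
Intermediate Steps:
12*(-9) + n(-3) = 12*(-9) - 1*(-3) = -108 + 3 = -105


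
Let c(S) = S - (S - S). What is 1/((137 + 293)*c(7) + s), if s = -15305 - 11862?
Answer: -1/24157 ≈ -4.1396e-5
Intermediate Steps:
c(S) = S (c(S) = S - 1*0 = S + 0 = S)
s = -27167
1/((137 + 293)*c(7) + s) = 1/((137 + 293)*7 - 27167) = 1/(430*7 - 27167) = 1/(3010 - 27167) = 1/(-24157) = -1/24157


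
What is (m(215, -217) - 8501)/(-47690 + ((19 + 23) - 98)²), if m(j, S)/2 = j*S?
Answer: 101811/44554 ≈ 2.2851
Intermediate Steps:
m(j, S) = 2*S*j (m(j, S) = 2*(j*S) = 2*(S*j) = 2*S*j)
(m(215, -217) - 8501)/(-47690 + ((19 + 23) - 98)²) = (2*(-217)*215 - 8501)/(-47690 + ((19 + 23) - 98)²) = (-93310 - 8501)/(-47690 + (42 - 98)²) = -101811/(-47690 + (-56)²) = -101811/(-47690 + 3136) = -101811/(-44554) = -101811*(-1/44554) = 101811/44554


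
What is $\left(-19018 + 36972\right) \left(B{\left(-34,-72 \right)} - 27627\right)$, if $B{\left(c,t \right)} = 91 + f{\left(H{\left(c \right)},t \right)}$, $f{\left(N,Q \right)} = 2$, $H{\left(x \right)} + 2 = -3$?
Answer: $-494345436$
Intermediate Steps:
$H{\left(x \right)} = -5$ ($H{\left(x \right)} = -2 - 3 = -5$)
$B{\left(c,t \right)} = 93$ ($B{\left(c,t \right)} = 91 + 2 = 93$)
$\left(-19018 + 36972\right) \left(B{\left(-34,-72 \right)} - 27627\right) = \left(-19018 + 36972\right) \left(93 - 27627\right) = 17954 \left(-27534\right) = -494345436$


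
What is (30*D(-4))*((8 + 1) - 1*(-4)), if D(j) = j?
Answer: -1560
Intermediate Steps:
(30*D(-4))*((8 + 1) - 1*(-4)) = (30*(-4))*((8 + 1) - 1*(-4)) = -120*(9 + 4) = -120*13 = -1560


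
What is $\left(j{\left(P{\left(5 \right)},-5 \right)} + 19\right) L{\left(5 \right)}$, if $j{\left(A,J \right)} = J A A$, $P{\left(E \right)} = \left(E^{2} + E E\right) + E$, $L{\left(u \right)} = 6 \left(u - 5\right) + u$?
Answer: $-75530$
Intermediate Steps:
$L{\left(u \right)} = -30 + 7 u$ ($L{\left(u \right)} = 6 \left(-5 + u\right) + u = \left(-30 + 6 u\right) + u = -30 + 7 u$)
$P{\left(E \right)} = E + 2 E^{2}$ ($P{\left(E \right)} = \left(E^{2} + E^{2}\right) + E = 2 E^{2} + E = E + 2 E^{2}$)
$j{\left(A,J \right)} = J A^{2}$ ($j{\left(A,J \right)} = A J A = J A^{2}$)
$\left(j{\left(P{\left(5 \right)},-5 \right)} + 19\right) L{\left(5 \right)} = \left(- 5 \left(5 \left(1 + 2 \cdot 5\right)\right)^{2} + 19\right) \left(-30 + 7 \cdot 5\right) = \left(- 5 \left(5 \left(1 + 10\right)\right)^{2} + 19\right) \left(-30 + 35\right) = \left(- 5 \left(5 \cdot 11\right)^{2} + 19\right) 5 = \left(- 5 \cdot 55^{2} + 19\right) 5 = \left(\left(-5\right) 3025 + 19\right) 5 = \left(-15125 + 19\right) 5 = \left(-15106\right) 5 = -75530$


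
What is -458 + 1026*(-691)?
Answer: -709424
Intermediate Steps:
-458 + 1026*(-691) = -458 - 708966 = -709424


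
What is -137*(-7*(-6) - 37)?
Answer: -685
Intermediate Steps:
-137*(-7*(-6) - 37) = -137*(42 - 37) = -137*5 = -685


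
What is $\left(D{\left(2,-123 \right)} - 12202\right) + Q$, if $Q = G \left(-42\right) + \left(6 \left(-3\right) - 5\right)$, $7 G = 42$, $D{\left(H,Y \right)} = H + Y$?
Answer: $-12598$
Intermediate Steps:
$G = 6$ ($G = \frac{1}{7} \cdot 42 = 6$)
$Q = -275$ ($Q = 6 \left(-42\right) + \left(6 \left(-3\right) - 5\right) = -252 - 23 = -275$)
$\left(D{\left(2,-123 \right)} - 12202\right) + Q = \left(\left(2 - 123\right) - 12202\right) - 275 = \left(-121 - 12202\right) - 275 = -12323 - 275 = -12598$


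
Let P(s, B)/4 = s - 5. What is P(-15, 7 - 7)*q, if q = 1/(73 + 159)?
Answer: -10/29 ≈ -0.34483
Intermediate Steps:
P(s, B) = -20 + 4*s (P(s, B) = 4*(s - 5) = 4*(-5 + s) = -20 + 4*s)
q = 1/232 ≈ 0.0043103
P(-15, 7 - 7)*q = (-20 + 4*(-15))*(1/232) = (-20 - 60)*(1/232) = -80*1/232 = -10/29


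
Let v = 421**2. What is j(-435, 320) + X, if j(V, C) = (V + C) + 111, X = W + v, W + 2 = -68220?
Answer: 109015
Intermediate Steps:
W = -68222 (W = -2 - 68220 = -68222)
v = 177241
X = 109019 (X = -68222 + 177241 = 109019)
j(V, C) = 111 + C + V (j(V, C) = (C + V) + 111 = 111 + C + V)
j(-435, 320) + X = (111 + 320 - 435) + 109019 = -4 + 109019 = 109015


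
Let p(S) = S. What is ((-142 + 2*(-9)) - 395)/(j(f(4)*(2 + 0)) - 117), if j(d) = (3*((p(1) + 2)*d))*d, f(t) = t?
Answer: -185/153 ≈ -1.2092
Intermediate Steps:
j(d) = 9*d² (j(d) = (3*((1 + 2)*d))*d = (3*(3*d))*d = (9*d)*d = 9*d²)
((-142 + 2*(-9)) - 395)/(j(f(4)*(2 + 0)) - 117) = ((-142 + 2*(-9)) - 395)/(9*(4*(2 + 0))² - 117) = ((-142 - 18) - 395)/(9*(4*2)² - 117) = (-160 - 395)/(9*8² - 117) = -555/(9*64 - 117) = -555/(576 - 117) = -555/459 = -555*1/459 = -185/153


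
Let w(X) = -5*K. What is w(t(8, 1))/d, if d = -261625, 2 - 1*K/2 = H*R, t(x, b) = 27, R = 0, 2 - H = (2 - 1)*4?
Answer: 4/52325 ≈ 7.6445e-5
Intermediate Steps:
H = -2 (H = 2 - (2 - 1)*4 = 2 - 4 = -2)
K = 4 (K = 4 - (-4)*0 = 4 - 2*0 = 4 + 0 = 4)
w(X) = -20 (w(X) = -5*4 = -20)
w(t(8, 1))/d = -20/(-261625) = -20*(-1/261625) = 4/52325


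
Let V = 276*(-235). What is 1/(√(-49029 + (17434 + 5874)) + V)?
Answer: -64860/4206845321 - 17*I*√89/4206845321 ≈ -1.5418e-5 - 3.8123e-8*I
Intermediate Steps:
V = -64860
1/(√(-49029 + (17434 + 5874)) + V) = 1/(√(-49029 + (17434 + 5874)) - 64860) = 1/(√(-49029 + 23308) - 64860) = 1/(√(-25721) - 64860) = 1/(17*I*√89 - 64860) = 1/(-64860 + 17*I*√89)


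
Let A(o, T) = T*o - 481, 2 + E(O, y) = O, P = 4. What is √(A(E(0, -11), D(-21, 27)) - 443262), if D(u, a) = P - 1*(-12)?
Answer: 5*I*√17751 ≈ 666.16*I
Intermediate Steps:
E(O, y) = -2 + O
D(u, a) = 16 (D(u, a) = 4 - 1*(-12) = 4 + 12 = 16)
A(o, T) = -481 + T*o
√(A(E(0, -11), D(-21, 27)) - 443262) = √((-481 + 16*(-2 + 0)) - 443262) = √((-481 + 16*(-2)) - 443262) = √((-481 - 32) - 443262) = √(-513 - 443262) = √(-443775) = 5*I*√17751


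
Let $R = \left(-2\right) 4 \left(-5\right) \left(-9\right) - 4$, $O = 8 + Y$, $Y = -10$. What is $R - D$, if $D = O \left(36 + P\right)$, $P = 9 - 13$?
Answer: $-300$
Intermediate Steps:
$O = -2$ ($O = 8 - 10 = -2$)
$P = -4$ ($P = 9 - 13 = -4$)
$R = -364$ ($R = \left(-8\right) \left(-5\right) \left(-9\right) - 4 = 40 \left(-9\right) - 4 = -360 - 4 = -364$)
$D = -64$ ($D = - 2 \left(36 - 4\right) = \left(-2\right) 32 = -64$)
$R - D = -364 - -64 = -364 + 64 = -300$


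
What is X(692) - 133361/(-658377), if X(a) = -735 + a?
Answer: -28176850/658377 ≈ -42.797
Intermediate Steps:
X(692) - 133361/(-658377) = (-735 + 692) - 133361/(-658377) = -43 - 133361*(-1/658377) = -43 + 133361/658377 = -28176850/658377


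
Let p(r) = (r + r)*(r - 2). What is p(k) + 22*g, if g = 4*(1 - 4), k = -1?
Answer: -258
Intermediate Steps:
g = -12 (g = 4*(-3) = -12)
p(r) = 2*r*(-2 + r) (p(r) = (2*r)*(-2 + r) = 2*r*(-2 + r))
p(k) + 22*g = 2*(-1)*(-2 - 1) + 22*(-12) = 2*(-1)*(-3) - 264 = 6 - 264 = -258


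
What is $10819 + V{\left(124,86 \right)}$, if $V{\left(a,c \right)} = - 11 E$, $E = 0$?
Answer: $10819$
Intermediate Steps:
$V{\left(a,c \right)} = 0$ ($V{\left(a,c \right)} = \left(-11\right) 0 = 0$)
$10819 + V{\left(124,86 \right)} = 10819 + 0 = 10819$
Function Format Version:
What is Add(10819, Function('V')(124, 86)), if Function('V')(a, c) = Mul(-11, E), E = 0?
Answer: 10819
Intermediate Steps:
Function('V')(a, c) = 0 (Function('V')(a, c) = Mul(-11, 0) = 0)
Add(10819, Function('V')(124, 86)) = Add(10819, 0) = 10819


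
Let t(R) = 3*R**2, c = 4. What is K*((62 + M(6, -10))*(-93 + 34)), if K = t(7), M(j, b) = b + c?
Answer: -485688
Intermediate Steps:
M(j, b) = 4 + b (M(j, b) = b + 4 = 4 + b)
K = 147 (K = 3*7**2 = 3*49 = 147)
K*((62 + M(6, -10))*(-93 + 34)) = 147*((62 + (4 - 10))*(-93 + 34)) = 147*((62 - 6)*(-59)) = 147*(56*(-59)) = 147*(-3304) = -485688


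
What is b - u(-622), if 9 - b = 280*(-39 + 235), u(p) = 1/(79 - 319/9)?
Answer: -21509441/392 ≈ -54871.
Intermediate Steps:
u(p) = 9/392 (u(p) = 1/(79 - 319*⅑) = 1/(79 - 319/9) = 1/(392/9) = 9/392)
b = -54871 (b = 9 - 280*(-39 + 235) = 9 - 280*196 = 9 - 1*54880 = 9 - 54880 = -54871)
b - u(-622) = -54871 - 1*9/392 = -54871 - 9/392 = -21509441/392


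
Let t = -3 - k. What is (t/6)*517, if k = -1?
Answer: -517/3 ≈ -172.33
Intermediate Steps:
t = -2 (t = -3 - 1*(-1) = -3 + 1 = -2)
(t/6)*517 = -2/6*517 = -2*⅙*517 = -⅓*517 = -517/3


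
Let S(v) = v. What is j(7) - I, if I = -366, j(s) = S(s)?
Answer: 373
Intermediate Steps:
j(s) = s
j(7) - I = 7 - 1*(-366) = 7 + 366 = 373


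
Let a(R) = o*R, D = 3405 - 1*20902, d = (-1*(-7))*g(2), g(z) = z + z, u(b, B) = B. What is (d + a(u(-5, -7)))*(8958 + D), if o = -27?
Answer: -1852963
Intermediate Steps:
g(z) = 2*z
d = 28 (d = (-1*(-7))*(2*2) = 7*4 = 28)
D = -17497 (D = 3405 - 20902 = -17497)
a(R) = -27*R
(d + a(u(-5, -7)))*(8958 + D) = (28 - 27*(-7))*(8958 - 17497) = (28 + 189)*(-8539) = 217*(-8539) = -1852963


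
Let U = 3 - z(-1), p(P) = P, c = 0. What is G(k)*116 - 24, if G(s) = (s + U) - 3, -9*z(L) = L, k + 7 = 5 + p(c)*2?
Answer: -2420/9 ≈ -268.89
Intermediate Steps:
k = -2 (k = -7 + (5 + 0*2) = -7 + (5 + 0) = -7 + 5 = -2)
z(L) = -L/9
U = 26/9 (U = 3 - (-1)*(-1)/9 = 3 - 1*⅑ = 3 - ⅑ = 26/9 ≈ 2.8889)
G(s) = -⅑ + s (G(s) = (s + 26/9) - 3 = (26/9 + s) - 3 = -⅑ + s)
G(k)*116 - 24 = (-⅑ - 2)*116 - 24 = -19/9*116 - 24 = -2204/9 - 24 = -2420/9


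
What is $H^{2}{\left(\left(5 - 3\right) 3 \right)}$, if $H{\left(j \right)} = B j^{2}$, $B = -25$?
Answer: $810000$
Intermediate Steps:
$H{\left(j \right)} = - 25 j^{2}$
$H^{2}{\left(\left(5 - 3\right) 3 \right)} = \left(- 25 \left(\left(5 - 3\right) 3\right)^{2}\right)^{2} = \left(- 25 \left(2 \cdot 3\right)^{2}\right)^{2} = \left(- 25 \cdot 6^{2}\right)^{2} = \left(\left(-25\right) 36\right)^{2} = \left(-900\right)^{2} = 810000$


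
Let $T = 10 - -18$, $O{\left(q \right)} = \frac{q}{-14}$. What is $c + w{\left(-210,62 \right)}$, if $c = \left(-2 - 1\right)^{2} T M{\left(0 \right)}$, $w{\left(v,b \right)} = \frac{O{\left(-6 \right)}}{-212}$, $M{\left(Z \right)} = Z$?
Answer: $- \frac{3}{1484} \approx -0.0020216$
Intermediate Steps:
$O{\left(q \right)} = - \frac{q}{14}$ ($O{\left(q \right)} = q \left(- \frac{1}{14}\right) = - \frac{q}{14}$)
$T = 28$ ($T = 10 + 18 = 28$)
$w{\left(v,b \right)} = - \frac{3}{1484}$ ($w{\left(v,b \right)} = \frac{\left(- \frac{1}{14}\right) \left(-6\right)}{-212} = \frac{3}{7} \left(- \frac{1}{212}\right) = - \frac{3}{1484}$)
$c = 0$ ($c = \left(-2 - 1\right)^{2} \cdot 28 \cdot 0 = \left(-3\right)^{2} \cdot 28 \cdot 0 = 9 \cdot 28 \cdot 0 = 252 \cdot 0 = 0$)
$c + w{\left(-210,62 \right)} = 0 - \frac{3}{1484} = - \frac{3}{1484}$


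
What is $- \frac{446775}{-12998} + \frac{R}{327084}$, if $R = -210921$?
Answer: $\frac{246376981}{7304876} \approx 33.728$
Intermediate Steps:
$- \frac{446775}{-12998} + \frac{R}{327084} = - \frac{446775}{-12998} - \frac{210921}{327084} = \left(-446775\right) \left(- \frac{1}{12998}\right) - \frac{70307}{109028} = \frac{446775}{12998} - \frac{70307}{109028} = \frac{246376981}{7304876}$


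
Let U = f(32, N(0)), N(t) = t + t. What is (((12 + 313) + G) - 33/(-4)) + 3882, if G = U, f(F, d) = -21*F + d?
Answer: 14173/4 ≈ 3543.3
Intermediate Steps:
N(t) = 2*t
f(F, d) = d - 21*F
U = -672 (U = 2*0 - 21*32 = 0 - 672 = -672)
G = -672
(((12 + 313) + G) - 33/(-4)) + 3882 = (((12 + 313) - 672) - 33/(-4)) + 3882 = ((325 - 672) - 33*(-1/4)) + 3882 = (-347 + 33/4) + 3882 = -1355/4 + 3882 = 14173/4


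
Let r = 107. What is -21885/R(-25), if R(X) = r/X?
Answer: 547125/107 ≈ 5113.3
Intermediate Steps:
R(X) = 107/X
-21885/R(-25) = -21885/(107/(-25)) = -21885/(107*(-1/25)) = -21885/(-107/25) = -21885*(-25/107) = 547125/107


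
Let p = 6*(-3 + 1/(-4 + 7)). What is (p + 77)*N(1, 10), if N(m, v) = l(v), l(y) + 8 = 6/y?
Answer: -2257/5 ≈ -451.40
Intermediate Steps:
l(y) = -8 + 6/y
N(m, v) = -8 + 6/v
p = -16 (p = 6*(-3 + 1/3) = 6*(-3 + ⅓) = 6*(-8/3) = -16)
(p + 77)*N(1, 10) = (-16 + 77)*(-8 + 6/10) = 61*(-8 + 6*(⅒)) = 61*(-8 + ⅗) = 61*(-37/5) = -2257/5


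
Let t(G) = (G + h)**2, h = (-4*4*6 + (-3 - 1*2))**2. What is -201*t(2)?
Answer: -20924343009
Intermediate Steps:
h = 10201 (h = (-16*6 + (-3 - 2))**2 = (-96 - 5)**2 = (-101)**2 = 10201)
t(G) = (10201 + G)**2 (t(G) = (G + 10201)**2 = (10201 + G)**2)
-201*t(2) = -201*(10201 + 2)**2 = -201*10203**2 = -201*104101209 = -20924343009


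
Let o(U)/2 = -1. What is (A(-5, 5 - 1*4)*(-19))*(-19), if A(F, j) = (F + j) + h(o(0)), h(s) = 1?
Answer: -1083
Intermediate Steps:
o(U) = -2 (o(U) = 2*(-1) = -2)
A(F, j) = 1 + F + j (A(F, j) = (F + j) + 1 = 1 + F + j)
(A(-5, 5 - 1*4)*(-19))*(-19) = ((1 - 5 + (5 - 1*4))*(-19))*(-19) = ((1 - 5 + (5 - 4))*(-19))*(-19) = ((1 - 5 + 1)*(-19))*(-19) = -3*(-19)*(-19) = 57*(-19) = -1083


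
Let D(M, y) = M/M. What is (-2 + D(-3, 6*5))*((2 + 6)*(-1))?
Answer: 8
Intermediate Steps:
D(M, y) = 1
(-2 + D(-3, 6*5))*((2 + 6)*(-1)) = (-2 + 1)*((2 + 6)*(-1)) = -8*(-1) = -1*(-8) = 8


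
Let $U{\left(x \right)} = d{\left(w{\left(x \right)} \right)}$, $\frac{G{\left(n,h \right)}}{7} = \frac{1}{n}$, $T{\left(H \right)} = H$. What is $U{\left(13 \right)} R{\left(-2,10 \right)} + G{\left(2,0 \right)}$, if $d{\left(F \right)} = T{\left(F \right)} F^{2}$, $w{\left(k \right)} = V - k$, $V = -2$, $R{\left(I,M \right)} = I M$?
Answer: $\frac{135007}{2} \approx 67504.0$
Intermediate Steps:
$G{\left(n,h \right)} = \frac{7}{n}$
$w{\left(k \right)} = -2 - k$
$d{\left(F \right)} = F^{3}$ ($d{\left(F \right)} = F F^{2} = F^{3}$)
$U{\left(x \right)} = \left(-2 - x\right)^{3}$
$U{\left(13 \right)} R{\left(-2,10 \right)} + G{\left(2,0 \right)} = - \left(2 + 13\right)^{3} \left(\left(-2\right) 10\right) + \frac{7}{2} = - 15^{3} \left(-20\right) + 7 \cdot \frac{1}{2} = \left(-1\right) 3375 \left(-20\right) + \frac{7}{2} = \left(-3375\right) \left(-20\right) + \frac{7}{2} = 67500 + \frac{7}{2} = \frac{135007}{2}$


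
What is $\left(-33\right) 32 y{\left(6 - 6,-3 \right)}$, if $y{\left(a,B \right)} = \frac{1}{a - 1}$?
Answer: $1056$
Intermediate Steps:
$y{\left(a,B \right)} = \frac{1}{-1 + a}$
$\left(-33\right) 32 y{\left(6 - 6,-3 \right)} = \frac{\left(-33\right) 32}{-1 + \left(6 - 6\right)} = - \frac{1056}{-1 + \left(6 - 6\right)} = - \frac{1056}{-1 + 0} = - \frac{1056}{-1} = \left(-1056\right) \left(-1\right) = 1056$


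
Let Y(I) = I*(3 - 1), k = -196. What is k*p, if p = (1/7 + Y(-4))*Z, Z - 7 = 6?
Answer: 20020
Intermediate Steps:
Z = 13 (Z = 7 + 6 = 13)
Y(I) = 2*I (Y(I) = I*2 = 2*I)
p = -715/7 (p = (1/7 + 2*(-4))*13 = (⅐ - 8)*13 = -55/7*13 = -715/7 ≈ -102.14)
k*p = -196*(-715/7) = 20020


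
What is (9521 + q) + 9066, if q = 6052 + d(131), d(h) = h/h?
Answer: 24640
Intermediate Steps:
d(h) = 1
q = 6053 (q = 6052 + 1 = 6053)
(9521 + q) + 9066 = (9521 + 6053) + 9066 = 15574 + 9066 = 24640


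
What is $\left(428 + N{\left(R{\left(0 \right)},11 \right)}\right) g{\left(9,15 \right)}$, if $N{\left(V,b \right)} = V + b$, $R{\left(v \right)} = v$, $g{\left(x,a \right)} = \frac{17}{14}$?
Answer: $\frac{7463}{14} \approx 533.07$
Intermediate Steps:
$g{\left(x,a \right)} = \frac{17}{14}$ ($g{\left(x,a \right)} = 17 \cdot \frac{1}{14} = \frac{17}{14}$)
$\left(428 + N{\left(R{\left(0 \right)},11 \right)}\right) g{\left(9,15 \right)} = \left(428 + \left(0 + 11\right)\right) \frac{17}{14} = \left(428 + 11\right) \frac{17}{14} = 439 \cdot \frac{17}{14} = \frac{7463}{14}$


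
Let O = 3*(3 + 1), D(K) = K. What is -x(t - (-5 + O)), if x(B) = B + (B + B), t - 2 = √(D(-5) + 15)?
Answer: 15 - 3*√10 ≈ 5.5132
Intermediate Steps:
O = 12 (O = 3*4 = 12)
t = 2 + √10 (t = 2 + √(-5 + 15) = 2 + √10 ≈ 5.1623)
x(B) = 3*B (x(B) = B + 2*B = 3*B)
-x(t - (-5 + O)) = -3*((2 + √10) - (-5 + 12)) = -3*((2 + √10) - 1*7) = -3*((2 + √10) - 7) = -3*(-5 + √10) = -(-15 + 3*√10) = 15 - 3*√10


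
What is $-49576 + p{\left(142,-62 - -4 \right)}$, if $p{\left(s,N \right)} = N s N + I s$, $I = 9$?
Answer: $429390$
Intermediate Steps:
$p{\left(s,N \right)} = 9 s + s N^{2}$ ($p{\left(s,N \right)} = N s N + 9 s = s N^{2} + 9 s = 9 s + s N^{2}$)
$-49576 + p{\left(142,-62 - -4 \right)} = -49576 + 142 \left(9 + \left(-62 - -4\right)^{2}\right) = -49576 + 142 \left(9 + \left(-62 + 4\right)^{2}\right) = -49576 + 142 \left(9 + \left(-58\right)^{2}\right) = -49576 + 142 \left(9 + 3364\right) = -49576 + 142 \cdot 3373 = -49576 + 478966 = 429390$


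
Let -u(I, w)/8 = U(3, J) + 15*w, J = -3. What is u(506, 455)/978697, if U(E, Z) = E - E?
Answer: -54600/978697 ≈ -0.055788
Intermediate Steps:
U(E, Z) = 0
u(I, w) = -120*w (u(I, w) = -8*(0 + 15*w) = -120*w)
u(506, 455)/978697 = -120*455/978697 = -54600*1/978697 = -54600/978697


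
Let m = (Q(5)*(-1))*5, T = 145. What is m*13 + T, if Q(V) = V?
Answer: -180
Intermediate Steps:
m = -25 (m = (5*(-1))*5 = -5*5 = -25)
m*13 + T = -25*13 + 145 = -325 + 145 = -180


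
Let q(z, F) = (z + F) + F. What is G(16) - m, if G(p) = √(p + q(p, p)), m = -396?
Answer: 404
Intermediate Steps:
q(z, F) = z + 2*F (q(z, F) = (F + z) + F = z + 2*F)
G(p) = 2*√p (G(p) = √(p + (p + 2*p)) = √(p + 3*p) = √(4*p) = 2*√p)
G(16) - m = 2*√16 - 1*(-396) = 2*4 + 396 = 8 + 396 = 404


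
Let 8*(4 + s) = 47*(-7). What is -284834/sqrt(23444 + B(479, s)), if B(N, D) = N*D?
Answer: -569668*sqrt(29266)/14633 ≈ -6659.9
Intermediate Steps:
s = -361/8 (s = -4 + (47*(-7))/8 = -4 + (1/8)*(-329) = -4 - 329/8 = -361/8 ≈ -45.125)
B(N, D) = D*N
-284834/sqrt(23444 + B(479, s)) = -284834/sqrt(23444 - 361/8*479) = -284834/sqrt(23444 - 172919/8) = -284834*2*sqrt(29266)/14633 = -569668*sqrt(29266)/14633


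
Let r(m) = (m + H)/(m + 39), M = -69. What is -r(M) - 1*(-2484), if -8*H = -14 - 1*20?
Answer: 297821/120 ≈ 2481.8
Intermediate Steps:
H = 17/4 (H = -(-14 - 1*20)/8 = -(-14 - 20)/8 = -⅛*(-34) = 17/4 ≈ 4.2500)
r(m) = (17/4 + m)/(39 + m) (r(m) = (m + 17/4)/(m + 39) = (17/4 + m)/(39 + m))
-r(M) - 1*(-2484) = -(17/4 - 69)/(39 - 69) - 1*(-2484) = -(-259)/((-30)*4) + 2484 = -(-1)*(-259)/(30*4) + 2484 = -1*259/120 + 2484 = -259/120 + 2484 = 297821/120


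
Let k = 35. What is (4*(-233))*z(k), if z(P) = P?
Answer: -32620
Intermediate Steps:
(4*(-233))*z(k) = (4*(-233))*35 = -932*35 = -32620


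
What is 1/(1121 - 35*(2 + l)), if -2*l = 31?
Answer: 2/3187 ≈ 0.00062755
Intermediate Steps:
l = -31/2 (l = -1/2*31 = -31/2 ≈ -15.500)
1/(1121 - 35*(2 + l)) = 1/(1121 - 35*(2 - 31/2)) = 1/(1121 - 35*(-27/2)) = 1/(1121 + 945/2) = 1/(3187/2) = 2/3187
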